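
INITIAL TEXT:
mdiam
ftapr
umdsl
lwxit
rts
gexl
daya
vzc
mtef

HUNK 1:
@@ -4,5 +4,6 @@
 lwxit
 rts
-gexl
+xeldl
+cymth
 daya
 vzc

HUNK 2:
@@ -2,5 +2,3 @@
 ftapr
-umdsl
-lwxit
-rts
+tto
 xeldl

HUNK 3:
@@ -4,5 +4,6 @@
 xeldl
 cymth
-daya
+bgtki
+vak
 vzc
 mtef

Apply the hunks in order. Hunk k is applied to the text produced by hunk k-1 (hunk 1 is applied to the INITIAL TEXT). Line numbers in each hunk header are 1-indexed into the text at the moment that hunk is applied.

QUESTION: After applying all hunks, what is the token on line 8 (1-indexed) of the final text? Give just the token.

Hunk 1: at line 4 remove [gexl] add [xeldl,cymth] -> 10 lines: mdiam ftapr umdsl lwxit rts xeldl cymth daya vzc mtef
Hunk 2: at line 2 remove [umdsl,lwxit,rts] add [tto] -> 8 lines: mdiam ftapr tto xeldl cymth daya vzc mtef
Hunk 3: at line 4 remove [daya] add [bgtki,vak] -> 9 lines: mdiam ftapr tto xeldl cymth bgtki vak vzc mtef
Final line 8: vzc

Answer: vzc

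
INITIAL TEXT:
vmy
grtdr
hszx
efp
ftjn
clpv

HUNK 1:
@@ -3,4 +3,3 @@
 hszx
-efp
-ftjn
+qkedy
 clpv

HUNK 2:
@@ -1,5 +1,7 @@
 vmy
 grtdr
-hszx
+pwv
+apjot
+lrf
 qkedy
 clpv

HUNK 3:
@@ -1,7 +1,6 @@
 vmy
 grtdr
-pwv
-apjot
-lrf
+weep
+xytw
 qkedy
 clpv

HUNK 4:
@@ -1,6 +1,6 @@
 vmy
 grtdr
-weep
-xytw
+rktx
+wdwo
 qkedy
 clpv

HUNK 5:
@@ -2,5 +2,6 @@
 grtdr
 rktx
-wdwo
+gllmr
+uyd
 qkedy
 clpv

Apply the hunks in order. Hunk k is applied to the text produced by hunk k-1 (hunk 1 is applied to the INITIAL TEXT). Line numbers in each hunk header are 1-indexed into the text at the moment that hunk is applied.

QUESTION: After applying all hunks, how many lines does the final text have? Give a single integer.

Hunk 1: at line 3 remove [efp,ftjn] add [qkedy] -> 5 lines: vmy grtdr hszx qkedy clpv
Hunk 2: at line 1 remove [hszx] add [pwv,apjot,lrf] -> 7 lines: vmy grtdr pwv apjot lrf qkedy clpv
Hunk 3: at line 1 remove [pwv,apjot,lrf] add [weep,xytw] -> 6 lines: vmy grtdr weep xytw qkedy clpv
Hunk 4: at line 1 remove [weep,xytw] add [rktx,wdwo] -> 6 lines: vmy grtdr rktx wdwo qkedy clpv
Hunk 5: at line 2 remove [wdwo] add [gllmr,uyd] -> 7 lines: vmy grtdr rktx gllmr uyd qkedy clpv
Final line count: 7

Answer: 7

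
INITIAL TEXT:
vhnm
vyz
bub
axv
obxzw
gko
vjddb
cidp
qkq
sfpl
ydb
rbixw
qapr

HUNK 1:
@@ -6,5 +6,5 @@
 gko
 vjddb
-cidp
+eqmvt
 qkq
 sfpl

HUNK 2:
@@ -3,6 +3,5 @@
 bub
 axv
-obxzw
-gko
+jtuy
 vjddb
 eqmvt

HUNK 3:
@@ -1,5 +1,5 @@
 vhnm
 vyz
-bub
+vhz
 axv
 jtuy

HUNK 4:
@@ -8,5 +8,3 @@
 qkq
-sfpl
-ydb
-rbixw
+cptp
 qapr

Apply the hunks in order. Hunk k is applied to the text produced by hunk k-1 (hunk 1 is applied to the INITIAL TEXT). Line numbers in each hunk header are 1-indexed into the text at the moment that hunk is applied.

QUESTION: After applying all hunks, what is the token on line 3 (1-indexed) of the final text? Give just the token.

Hunk 1: at line 6 remove [cidp] add [eqmvt] -> 13 lines: vhnm vyz bub axv obxzw gko vjddb eqmvt qkq sfpl ydb rbixw qapr
Hunk 2: at line 3 remove [obxzw,gko] add [jtuy] -> 12 lines: vhnm vyz bub axv jtuy vjddb eqmvt qkq sfpl ydb rbixw qapr
Hunk 3: at line 1 remove [bub] add [vhz] -> 12 lines: vhnm vyz vhz axv jtuy vjddb eqmvt qkq sfpl ydb rbixw qapr
Hunk 4: at line 8 remove [sfpl,ydb,rbixw] add [cptp] -> 10 lines: vhnm vyz vhz axv jtuy vjddb eqmvt qkq cptp qapr
Final line 3: vhz

Answer: vhz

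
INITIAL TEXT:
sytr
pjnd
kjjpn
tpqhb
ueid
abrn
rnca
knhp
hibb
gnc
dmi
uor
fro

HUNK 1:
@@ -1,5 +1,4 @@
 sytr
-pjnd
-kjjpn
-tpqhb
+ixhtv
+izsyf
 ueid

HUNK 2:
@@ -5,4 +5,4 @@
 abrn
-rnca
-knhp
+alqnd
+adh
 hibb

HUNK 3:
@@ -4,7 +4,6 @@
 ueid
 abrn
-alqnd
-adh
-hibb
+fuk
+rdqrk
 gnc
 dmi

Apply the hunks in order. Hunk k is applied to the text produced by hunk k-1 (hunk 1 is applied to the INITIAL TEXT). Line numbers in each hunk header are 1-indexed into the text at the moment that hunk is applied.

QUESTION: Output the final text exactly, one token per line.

Answer: sytr
ixhtv
izsyf
ueid
abrn
fuk
rdqrk
gnc
dmi
uor
fro

Derivation:
Hunk 1: at line 1 remove [pjnd,kjjpn,tpqhb] add [ixhtv,izsyf] -> 12 lines: sytr ixhtv izsyf ueid abrn rnca knhp hibb gnc dmi uor fro
Hunk 2: at line 5 remove [rnca,knhp] add [alqnd,adh] -> 12 lines: sytr ixhtv izsyf ueid abrn alqnd adh hibb gnc dmi uor fro
Hunk 3: at line 4 remove [alqnd,adh,hibb] add [fuk,rdqrk] -> 11 lines: sytr ixhtv izsyf ueid abrn fuk rdqrk gnc dmi uor fro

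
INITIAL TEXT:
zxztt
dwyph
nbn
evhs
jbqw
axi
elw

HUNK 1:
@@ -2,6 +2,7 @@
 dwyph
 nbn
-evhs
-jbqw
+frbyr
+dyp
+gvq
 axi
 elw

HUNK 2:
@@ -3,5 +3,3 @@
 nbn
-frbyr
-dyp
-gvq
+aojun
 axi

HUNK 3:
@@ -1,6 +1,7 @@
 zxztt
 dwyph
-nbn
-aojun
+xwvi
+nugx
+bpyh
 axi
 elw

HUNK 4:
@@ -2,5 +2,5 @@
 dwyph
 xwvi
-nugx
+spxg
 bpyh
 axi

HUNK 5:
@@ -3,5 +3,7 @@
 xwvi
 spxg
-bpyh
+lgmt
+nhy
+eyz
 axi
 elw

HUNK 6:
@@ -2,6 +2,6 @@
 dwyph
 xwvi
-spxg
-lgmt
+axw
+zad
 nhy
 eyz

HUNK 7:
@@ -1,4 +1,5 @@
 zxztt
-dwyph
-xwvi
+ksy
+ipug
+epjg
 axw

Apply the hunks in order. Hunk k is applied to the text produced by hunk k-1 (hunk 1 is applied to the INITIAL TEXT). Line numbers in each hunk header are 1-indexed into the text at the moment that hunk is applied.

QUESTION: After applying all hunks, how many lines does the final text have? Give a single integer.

Hunk 1: at line 2 remove [evhs,jbqw] add [frbyr,dyp,gvq] -> 8 lines: zxztt dwyph nbn frbyr dyp gvq axi elw
Hunk 2: at line 3 remove [frbyr,dyp,gvq] add [aojun] -> 6 lines: zxztt dwyph nbn aojun axi elw
Hunk 3: at line 1 remove [nbn,aojun] add [xwvi,nugx,bpyh] -> 7 lines: zxztt dwyph xwvi nugx bpyh axi elw
Hunk 4: at line 2 remove [nugx] add [spxg] -> 7 lines: zxztt dwyph xwvi spxg bpyh axi elw
Hunk 5: at line 3 remove [bpyh] add [lgmt,nhy,eyz] -> 9 lines: zxztt dwyph xwvi spxg lgmt nhy eyz axi elw
Hunk 6: at line 2 remove [spxg,lgmt] add [axw,zad] -> 9 lines: zxztt dwyph xwvi axw zad nhy eyz axi elw
Hunk 7: at line 1 remove [dwyph,xwvi] add [ksy,ipug,epjg] -> 10 lines: zxztt ksy ipug epjg axw zad nhy eyz axi elw
Final line count: 10

Answer: 10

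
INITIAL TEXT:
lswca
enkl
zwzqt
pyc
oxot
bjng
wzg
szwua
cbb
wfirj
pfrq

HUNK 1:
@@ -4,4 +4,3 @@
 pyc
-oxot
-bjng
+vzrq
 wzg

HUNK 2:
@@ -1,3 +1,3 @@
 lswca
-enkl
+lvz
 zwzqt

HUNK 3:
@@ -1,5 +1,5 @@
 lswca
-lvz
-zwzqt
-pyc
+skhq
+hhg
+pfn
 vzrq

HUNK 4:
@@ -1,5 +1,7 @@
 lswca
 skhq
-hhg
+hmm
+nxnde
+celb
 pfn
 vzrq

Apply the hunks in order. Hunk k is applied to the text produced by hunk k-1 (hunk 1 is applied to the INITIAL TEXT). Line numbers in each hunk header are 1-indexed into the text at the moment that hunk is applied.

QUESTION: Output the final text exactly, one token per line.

Hunk 1: at line 4 remove [oxot,bjng] add [vzrq] -> 10 lines: lswca enkl zwzqt pyc vzrq wzg szwua cbb wfirj pfrq
Hunk 2: at line 1 remove [enkl] add [lvz] -> 10 lines: lswca lvz zwzqt pyc vzrq wzg szwua cbb wfirj pfrq
Hunk 3: at line 1 remove [lvz,zwzqt,pyc] add [skhq,hhg,pfn] -> 10 lines: lswca skhq hhg pfn vzrq wzg szwua cbb wfirj pfrq
Hunk 4: at line 1 remove [hhg] add [hmm,nxnde,celb] -> 12 lines: lswca skhq hmm nxnde celb pfn vzrq wzg szwua cbb wfirj pfrq

Answer: lswca
skhq
hmm
nxnde
celb
pfn
vzrq
wzg
szwua
cbb
wfirj
pfrq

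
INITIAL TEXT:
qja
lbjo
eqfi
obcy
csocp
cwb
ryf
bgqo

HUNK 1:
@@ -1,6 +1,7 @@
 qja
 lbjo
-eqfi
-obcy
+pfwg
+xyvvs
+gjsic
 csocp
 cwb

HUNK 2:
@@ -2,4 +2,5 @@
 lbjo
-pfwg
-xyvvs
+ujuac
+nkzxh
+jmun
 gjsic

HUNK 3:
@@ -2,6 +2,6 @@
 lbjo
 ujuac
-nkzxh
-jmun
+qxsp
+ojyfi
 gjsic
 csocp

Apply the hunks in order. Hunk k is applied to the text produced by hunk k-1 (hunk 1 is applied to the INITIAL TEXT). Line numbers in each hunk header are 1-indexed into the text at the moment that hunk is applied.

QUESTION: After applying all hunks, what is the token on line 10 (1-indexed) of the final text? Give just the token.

Answer: bgqo

Derivation:
Hunk 1: at line 1 remove [eqfi,obcy] add [pfwg,xyvvs,gjsic] -> 9 lines: qja lbjo pfwg xyvvs gjsic csocp cwb ryf bgqo
Hunk 2: at line 2 remove [pfwg,xyvvs] add [ujuac,nkzxh,jmun] -> 10 lines: qja lbjo ujuac nkzxh jmun gjsic csocp cwb ryf bgqo
Hunk 3: at line 2 remove [nkzxh,jmun] add [qxsp,ojyfi] -> 10 lines: qja lbjo ujuac qxsp ojyfi gjsic csocp cwb ryf bgqo
Final line 10: bgqo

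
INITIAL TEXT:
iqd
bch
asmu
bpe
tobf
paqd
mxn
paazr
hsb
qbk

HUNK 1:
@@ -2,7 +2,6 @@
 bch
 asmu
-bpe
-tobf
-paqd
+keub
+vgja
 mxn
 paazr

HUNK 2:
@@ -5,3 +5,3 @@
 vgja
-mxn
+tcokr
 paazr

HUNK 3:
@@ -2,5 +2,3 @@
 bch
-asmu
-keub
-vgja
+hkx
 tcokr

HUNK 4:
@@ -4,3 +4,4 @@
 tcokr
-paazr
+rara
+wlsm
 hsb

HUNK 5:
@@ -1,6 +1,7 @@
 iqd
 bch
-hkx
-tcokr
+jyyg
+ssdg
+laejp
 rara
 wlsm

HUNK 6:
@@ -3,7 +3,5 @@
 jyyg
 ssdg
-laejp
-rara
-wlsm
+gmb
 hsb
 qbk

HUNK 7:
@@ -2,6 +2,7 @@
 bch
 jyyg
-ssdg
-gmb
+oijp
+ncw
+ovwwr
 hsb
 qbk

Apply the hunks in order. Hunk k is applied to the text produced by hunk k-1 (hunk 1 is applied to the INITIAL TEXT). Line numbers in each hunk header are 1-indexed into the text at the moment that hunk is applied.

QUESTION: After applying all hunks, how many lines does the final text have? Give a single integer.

Hunk 1: at line 2 remove [bpe,tobf,paqd] add [keub,vgja] -> 9 lines: iqd bch asmu keub vgja mxn paazr hsb qbk
Hunk 2: at line 5 remove [mxn] add [tcokr] -> 9 lines: iqd bch asmu keub vgja tcokr paazr hsb qbk
Hunk 3: at line 2 remove [asmu,keub,vgja] add [hkx] -> 7 lines: iqd bch hkx tcokr paazr hsb qbk
Hunk 4: at line 4 remove [paazr] add [rara,wlsm] -> 8 lines: iqd bch hkx tcokr rara wlsm hsb qbk
Hunk 5: at line 1 remove [hkx,tcokr] add [jyyg,ssdg,laejp] -> 9 lines: iqd bch jyyg ssdg laejp rara wlsm hsb qbk
Hunk 6: at line 3 remove [laejp,rara,wlsm] add [gmb] -> 7 lines: iqd bch jyyg ssdg gmb hsb qbk
Hunk 7: at line 2 remove [ssdg,gmb] add [oijp,ncw,ovwwr] -> 8 lines: iqd bch jyyg oijp ncw ovwwr hsb qbk
Final line count: 8

Answer: 8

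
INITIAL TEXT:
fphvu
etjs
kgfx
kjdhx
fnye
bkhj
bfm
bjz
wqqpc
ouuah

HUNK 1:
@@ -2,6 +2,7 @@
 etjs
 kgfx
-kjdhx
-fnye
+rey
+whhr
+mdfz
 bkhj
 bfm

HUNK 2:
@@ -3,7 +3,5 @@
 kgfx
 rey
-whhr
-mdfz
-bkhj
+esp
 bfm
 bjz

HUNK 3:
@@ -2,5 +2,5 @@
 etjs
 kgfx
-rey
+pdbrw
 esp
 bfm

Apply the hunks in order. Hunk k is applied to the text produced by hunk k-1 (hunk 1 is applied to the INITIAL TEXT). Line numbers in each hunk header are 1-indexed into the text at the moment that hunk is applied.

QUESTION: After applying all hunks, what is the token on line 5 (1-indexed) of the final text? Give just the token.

Hunk 1: at line 2 remove [kjdhx,fnye] add [rey,whhr,mdfz] -> 11 lines: fphvu etjs kgfx rey whhr mdfz bkhj bfm bjz wqqpc ouuah
Hunk 2: at line 3 remove [whhr,mdfz,bkhj] add [esp] -> 9 lines: fphvu etjs kgfx rey esp bfm bjz wqqpc ouuah
Hunk 3: at line 2 remove [rey] add [pdbrw] -> 9 lines: fphvu etjs kgfx pdbrw esp bfm bjz wqqpc ouuah
Final line 5: esp

Answer: esp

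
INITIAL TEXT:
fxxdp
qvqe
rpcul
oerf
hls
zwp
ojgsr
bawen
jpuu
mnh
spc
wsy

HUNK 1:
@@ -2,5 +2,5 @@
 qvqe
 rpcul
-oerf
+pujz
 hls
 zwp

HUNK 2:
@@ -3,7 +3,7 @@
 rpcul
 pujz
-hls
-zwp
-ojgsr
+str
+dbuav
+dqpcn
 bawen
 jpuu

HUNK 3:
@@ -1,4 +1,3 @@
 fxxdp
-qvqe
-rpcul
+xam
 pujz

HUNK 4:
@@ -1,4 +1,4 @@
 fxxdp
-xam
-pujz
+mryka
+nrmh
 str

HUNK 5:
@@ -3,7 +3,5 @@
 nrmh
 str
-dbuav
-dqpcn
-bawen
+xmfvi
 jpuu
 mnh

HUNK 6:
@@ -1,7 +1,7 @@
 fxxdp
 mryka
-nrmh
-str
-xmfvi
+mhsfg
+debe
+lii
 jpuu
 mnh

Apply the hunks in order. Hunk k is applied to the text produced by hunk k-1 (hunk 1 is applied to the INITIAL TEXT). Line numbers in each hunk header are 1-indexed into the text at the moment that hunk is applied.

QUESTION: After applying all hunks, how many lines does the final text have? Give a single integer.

Answer: 9

Derivation:
Hunk 1: at line 2 remove [oerf] add [pujz] -> 12 lines: fxxdp qvqe rpcul pujz hls zwp ojgsr bawen jpuu mnh spc wsy
Hunk 2: at line 3 remove [hls,zwp,ojgsr] add [str,dbuav,dqpcn] -> 12 lines: fxxdp qvqe rpcul pujz str dbuav dqpcn bawen jpuu mnh spc wsy
Hunk 3: at line 1 remove [qvqe,rpcul] add [xam] -> 11 lines: fxxdp xam pujz str dbuav dqpcn bawen jpuu mnh spc wsy
Hunk 4: at line 1 remove [xam,pujz] add [mryka,nrmh] -> 11 lines: fxxdp mryka nrmh str dbuav dqpcn bawen jpuu mnh spc wsy
Hunk 5: at line 3 remove [dbuav,dqpcn,bawen] add [xmfvi] -> 9 lines: fxxdp mryka nrmh str xmfvi jpuu mnh spc wsy
Hunk 6: at line 1 remove [nrmh,str,xmfvi] add [mhsfg,debe,lii] -> 9 lines: fxxdp mryka mhsfg debe lii jpuu mnh spc wsy
Final line count: 9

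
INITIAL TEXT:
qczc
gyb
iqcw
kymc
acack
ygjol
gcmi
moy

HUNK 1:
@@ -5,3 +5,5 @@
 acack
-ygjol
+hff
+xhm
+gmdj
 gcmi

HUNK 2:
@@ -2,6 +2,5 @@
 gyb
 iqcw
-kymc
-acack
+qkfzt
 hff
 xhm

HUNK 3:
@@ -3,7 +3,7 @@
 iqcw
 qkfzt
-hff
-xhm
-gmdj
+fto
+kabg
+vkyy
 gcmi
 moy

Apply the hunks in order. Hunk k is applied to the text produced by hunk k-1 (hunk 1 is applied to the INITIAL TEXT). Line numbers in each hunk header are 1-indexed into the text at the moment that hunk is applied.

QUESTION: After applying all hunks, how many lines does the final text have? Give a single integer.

Answer: 9

Derivation:
Hunk 1: at line 5 remove [ygjol] add [hff,xhm,gmdj] -> 10 lines: qczc gyb iqcw kymc acack hff xhm gmdj gcmi moy
Hunk 2: at line 2 remove [kymc,acack] add [qkfzt] -> 9 lines: qczc gyb iqcw qkfzt hff xhm gmdj gcmi moy
Hunk 3: at line 3 remove [hff,xhm,gmdj] add [fto,kabg,vkyy] -> 9 lines: qczc gyb iqcw qkfzt fto kabg vkyy gcmi moy
Final line count: 9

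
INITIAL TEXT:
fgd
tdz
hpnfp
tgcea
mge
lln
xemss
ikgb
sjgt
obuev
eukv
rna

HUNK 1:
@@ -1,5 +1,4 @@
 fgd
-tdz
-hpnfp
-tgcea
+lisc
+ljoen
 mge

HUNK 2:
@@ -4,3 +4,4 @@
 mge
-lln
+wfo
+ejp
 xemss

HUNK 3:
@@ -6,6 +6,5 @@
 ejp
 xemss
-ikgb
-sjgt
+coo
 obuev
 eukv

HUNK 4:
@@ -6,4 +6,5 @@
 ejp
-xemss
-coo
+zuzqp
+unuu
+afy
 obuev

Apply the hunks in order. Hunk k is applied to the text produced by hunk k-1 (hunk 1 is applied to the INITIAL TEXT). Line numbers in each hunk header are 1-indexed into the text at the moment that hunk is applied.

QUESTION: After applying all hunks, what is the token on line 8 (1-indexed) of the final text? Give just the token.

Hunk 1: at line 1 remove [tdz,hpnfp,tgcea] add [lisc,ljoen] -> 11 lines: fgd lisc ljoen mge lln xemss ikgb sjgt obuev eukv rna
Hunk 2: at line 4 remove [lln] add [wfo,ejp] -> 12 lines: fgd lisc ljoen mge wfo ejp xemss ikgb sjgt obuev eukv rna
Hunk 3: at line 6 remove [ikgb,sjgt] add [coo] -> 11 lines: fgd lisc ljoen mge wfo ejp xemss coo obuev eukv rna
Hunk 4: at line 6 remove [xemss,coo] add [zuzqp,unuu,afy] -> 12 lines: fgd lisc ljoen mge wfo ejp zuzqp unuu afy obuev eukv rna
Final line 8: unuu

Answer: unuu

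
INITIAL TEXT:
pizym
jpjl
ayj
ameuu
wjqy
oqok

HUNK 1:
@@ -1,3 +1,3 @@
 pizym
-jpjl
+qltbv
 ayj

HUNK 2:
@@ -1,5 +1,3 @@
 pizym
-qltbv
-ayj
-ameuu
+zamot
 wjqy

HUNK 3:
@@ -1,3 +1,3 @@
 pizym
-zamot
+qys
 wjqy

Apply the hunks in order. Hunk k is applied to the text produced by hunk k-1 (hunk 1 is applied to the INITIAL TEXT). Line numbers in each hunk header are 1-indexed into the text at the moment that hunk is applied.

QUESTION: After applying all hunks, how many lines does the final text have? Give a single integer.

Answer: 4

Derivation:
Hunk 1: at line 1 remove [jpjl] add [qltbv] -> 6 lines: pizym qltbv ayj ameuu wjqy oqok
Hunk 2: at line 1 remove [qltbv,ayj,ameuu] add [zamot] -> 4 lines: pizym zamot wjqy oqok
Hunk 3: at line 1 remove [zamot] add [qys] -> 4 lines: pizym qys wjqy oqok
Final line count: 4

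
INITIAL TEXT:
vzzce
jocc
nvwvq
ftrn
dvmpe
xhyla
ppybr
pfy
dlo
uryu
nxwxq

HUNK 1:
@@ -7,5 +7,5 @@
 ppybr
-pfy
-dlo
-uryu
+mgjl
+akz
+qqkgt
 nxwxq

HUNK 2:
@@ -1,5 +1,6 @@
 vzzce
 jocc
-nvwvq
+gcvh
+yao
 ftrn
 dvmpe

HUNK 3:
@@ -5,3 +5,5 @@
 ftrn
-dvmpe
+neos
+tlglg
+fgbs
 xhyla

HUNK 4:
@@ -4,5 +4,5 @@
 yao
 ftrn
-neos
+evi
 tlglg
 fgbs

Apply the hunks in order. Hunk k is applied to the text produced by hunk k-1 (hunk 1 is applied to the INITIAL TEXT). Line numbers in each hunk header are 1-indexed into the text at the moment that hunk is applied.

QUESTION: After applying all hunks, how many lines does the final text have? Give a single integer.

Hunk 1: at line 7 remove [pfy,dlo,uryu] add [mgjl,akz,qqkgt] -> 11 lines: vzzce jocc nvwvq ftrn dvmpe xhyla ppybr mgjl akz qqkgt nxwxq
Hunk 2: at line 1 remove [nvwvq] add [gcvh,yao] -> 12 lines: vzzce jocc gcvh yao ftrn dvmpe xhyla ppybr mgjl akz qqkgt nxwxq
Hunk 3: at line 5 remove [dvmpe] add [neos,tlglg,fgbs] -> 14 lines: vzzce jocc gcvh yao ftrn neos tlglg fgbs xhyla ppybr mgjl akz qqkgt nxwxq
Hunk 4: at line 4 remove [neos] add [evi] -> 14 lines: vzzce jocc gcvh yao ftrn evi tlglg fgbs xhyla ppybr mgjl akz qqkgt nxwxq
Final line count: 14

Answer: 14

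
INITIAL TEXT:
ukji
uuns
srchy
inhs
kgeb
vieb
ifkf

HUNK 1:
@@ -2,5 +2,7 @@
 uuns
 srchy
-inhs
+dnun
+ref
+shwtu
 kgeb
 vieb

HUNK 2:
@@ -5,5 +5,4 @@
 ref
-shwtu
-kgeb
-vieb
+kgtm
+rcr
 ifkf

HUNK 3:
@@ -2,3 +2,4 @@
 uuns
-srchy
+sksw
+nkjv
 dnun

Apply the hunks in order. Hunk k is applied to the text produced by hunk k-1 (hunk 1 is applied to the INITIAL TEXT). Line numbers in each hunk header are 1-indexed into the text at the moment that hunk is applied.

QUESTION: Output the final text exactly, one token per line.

Answer: ukji
uuns
sksw
nkjv
dnun
ref
kgtm
rcr
ifkf

Derivation:
Hunk 1: at line 2 remove [inhs] add [dnun,ref,shwtu] -> 9 lines: ukji uuns srchy dnun ref shwtu kgeb vieb ifkf
Hunk 2: at line 5 remove [shwtu,kgeb,vieb] add [kgtm,rcr] -> 8 lines: ukji uuns srchy dnun ref kgtm rcr ifkf
Hunk 3: at line 2 remove [srchy] add [sksw,nkjv] -> 9 lines: ukji uuns sksw nkjv dnun ref kgtm rcr ifkf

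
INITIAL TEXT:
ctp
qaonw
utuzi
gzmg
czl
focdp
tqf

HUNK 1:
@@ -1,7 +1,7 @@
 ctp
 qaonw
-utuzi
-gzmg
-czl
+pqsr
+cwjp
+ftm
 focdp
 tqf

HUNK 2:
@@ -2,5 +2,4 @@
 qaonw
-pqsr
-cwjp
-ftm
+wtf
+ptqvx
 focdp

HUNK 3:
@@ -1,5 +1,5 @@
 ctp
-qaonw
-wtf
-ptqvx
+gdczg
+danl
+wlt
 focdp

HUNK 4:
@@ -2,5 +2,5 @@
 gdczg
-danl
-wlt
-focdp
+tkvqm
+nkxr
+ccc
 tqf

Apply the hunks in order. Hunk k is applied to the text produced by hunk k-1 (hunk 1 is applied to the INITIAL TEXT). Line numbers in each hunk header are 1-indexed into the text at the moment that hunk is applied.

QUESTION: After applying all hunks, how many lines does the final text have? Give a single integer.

Answer: 6

Derivation:
Hunk 1: at line 1 remove [utuzi,gzmg,czl] add [pqsr,cwjp,ftm] -> 7 lines: ctp qaonw pqsr cwjp ftm focdp tqf
Hunk 2: at line 2 remove [pqsr,cwjp,ftm] add [wtf,ptqvx] -> 6 lines: ctp qaonw wtf ptqvx focdp tqf
Hunk 3: at line 1 remove [qaonw,wtf,ptqvx] add [gdczg,danl,wlt] -> 6 lines: ctp gdczg danl wlt focdp tqf
Hunk 4: at line 2 remove [danl,wlt,focdp] add [tkvqm,nkxr,ccc] -> 6 lines: ctp gdczg tkvqm nkxr ccc tqf
Final line count: 6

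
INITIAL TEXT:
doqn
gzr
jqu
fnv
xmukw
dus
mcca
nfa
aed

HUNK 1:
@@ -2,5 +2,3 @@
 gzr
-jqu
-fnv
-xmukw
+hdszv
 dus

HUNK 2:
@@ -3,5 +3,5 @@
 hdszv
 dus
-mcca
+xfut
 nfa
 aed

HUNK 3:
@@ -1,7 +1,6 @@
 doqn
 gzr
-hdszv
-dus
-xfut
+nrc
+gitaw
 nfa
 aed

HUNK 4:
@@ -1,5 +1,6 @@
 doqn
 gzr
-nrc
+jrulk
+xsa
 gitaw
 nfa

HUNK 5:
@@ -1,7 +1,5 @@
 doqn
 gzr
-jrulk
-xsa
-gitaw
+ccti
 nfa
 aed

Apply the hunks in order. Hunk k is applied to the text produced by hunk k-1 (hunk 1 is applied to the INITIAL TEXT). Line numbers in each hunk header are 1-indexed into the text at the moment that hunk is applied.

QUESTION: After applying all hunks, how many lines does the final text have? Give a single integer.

Hunk 1: at line 2 remove [jqu,fnv,xmukw] add [hdszv] -> 7 lines: doqn gzr hdszv dus mcca nfa aed
Hunk 2: at line 3 remove [mcca] add [xfut] -> 7 lines: doqn gzr hdszv dus xfut nfa aed
Hunk 3: at line 1 remove [hdszv,dus,xfut] add [nrc,gitaw] -> 6 lines: doqn gzr nrc gitaw nfa aed
Hunk 4: at line 1 remove [nrc] add [jrulk,xsa] -> 7 lines: doqn gzr jrulk xsa gitaw nfa aed
Hunk 5: at line 1 remove [jrulk,xsa,gitaw] add [ccti] -> 5 lines: doqn gzr ccti nfa aed
Final line count: 5

Answer: 5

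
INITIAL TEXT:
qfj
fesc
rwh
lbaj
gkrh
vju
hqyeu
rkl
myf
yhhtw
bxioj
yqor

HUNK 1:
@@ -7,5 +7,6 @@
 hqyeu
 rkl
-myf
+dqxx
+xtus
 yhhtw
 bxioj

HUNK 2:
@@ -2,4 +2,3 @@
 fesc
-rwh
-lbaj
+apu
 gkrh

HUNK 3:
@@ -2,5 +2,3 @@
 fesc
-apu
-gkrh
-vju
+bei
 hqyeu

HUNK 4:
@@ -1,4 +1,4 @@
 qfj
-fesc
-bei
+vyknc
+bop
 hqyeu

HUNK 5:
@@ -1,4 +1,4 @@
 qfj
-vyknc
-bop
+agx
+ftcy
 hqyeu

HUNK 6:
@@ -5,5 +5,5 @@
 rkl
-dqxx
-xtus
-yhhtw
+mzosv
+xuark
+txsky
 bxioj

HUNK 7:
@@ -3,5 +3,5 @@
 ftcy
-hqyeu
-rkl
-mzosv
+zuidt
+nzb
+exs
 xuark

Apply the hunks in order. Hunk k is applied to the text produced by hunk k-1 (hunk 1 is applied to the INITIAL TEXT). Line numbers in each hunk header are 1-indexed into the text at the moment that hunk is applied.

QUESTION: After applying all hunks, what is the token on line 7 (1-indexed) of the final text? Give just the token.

Hunk 1: at line 7 remove [myf] add [dqxx,xtus] -> 13 lines: qfj fesc rwh lbaj gkrh vju hqyeu rkl dqxx xtus yhhtw bxioj yqor
Hunk 2: at line 2 remove [rwh,lbaj] add [apu] -> 12 lines: qfj fesc apu gkrh vju hqyeu rkl dqxx xtus yhhtw bxioj yqor
Hunk 3: at line 2 remove [apu,gkrh,vju] add [bei] -> 10 lines: qfj fesc bei hqyeu rkl dqxx xtus yhhtw bxioj yqor
Hunk 4: at line 1 remove [fesc,bei] add [vyknc,bop] -> 10 lines: qfj vyknc bop hqyeu rkl dqxx xtus yhhtw bxioj yqor
Hunk 5: at line 1 remove [vyknc,bop] add [agx,ftcy] -> 10 lines: qfj agx ftcy hqyeu rkl dqxx xtus yhhtw bxioj yqor
Hunk 6: at line 5 remove [dqxx,xtus,yhhtw] add [mzosv,xuark,txsky] -> 10 lines: qfj agx ftcy hqyeu rkl mzosv xuark txsky bxioj yqor
Hunk 7: at line 3 remove [hqyeu,rkl,mzosv] add [zuidt,nzb,exs] -> 10 lines: qfj agx ftcy zuidt nzb exs xuark txsky bxioj yqor
Final line 7: xuark

Answer: xuark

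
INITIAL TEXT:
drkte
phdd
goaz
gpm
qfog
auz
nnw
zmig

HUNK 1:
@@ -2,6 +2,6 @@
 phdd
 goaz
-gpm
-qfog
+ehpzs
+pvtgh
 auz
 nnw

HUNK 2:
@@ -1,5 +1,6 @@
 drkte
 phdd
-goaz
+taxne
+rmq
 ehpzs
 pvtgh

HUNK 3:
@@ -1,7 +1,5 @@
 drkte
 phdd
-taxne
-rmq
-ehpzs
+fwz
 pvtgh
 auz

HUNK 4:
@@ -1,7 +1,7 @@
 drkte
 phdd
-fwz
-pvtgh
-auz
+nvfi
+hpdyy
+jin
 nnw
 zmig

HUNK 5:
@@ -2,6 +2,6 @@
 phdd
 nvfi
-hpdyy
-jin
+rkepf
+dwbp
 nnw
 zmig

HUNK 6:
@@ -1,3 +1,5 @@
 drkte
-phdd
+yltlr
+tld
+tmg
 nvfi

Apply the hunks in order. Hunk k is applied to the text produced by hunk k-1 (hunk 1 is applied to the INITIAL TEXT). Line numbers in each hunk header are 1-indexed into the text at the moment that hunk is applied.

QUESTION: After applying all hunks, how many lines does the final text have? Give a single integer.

Hunk 1: at line 2 remove [gpm,qfog] add [ehpzs,pvtgh] -> 8 lines: drkte phdd goaz ehpzs pvtgh auz nnw zmig
Hunk 2: at line 1 remove [goaz] add [taxne,rmq] -> 9 lines: drkte phdd taxne rmq ehpzs pvtgh auz nnw zmig
Hunk 3: at line 1 remove [taxne,rmq,ehpzs] add [fwz] -> 7 lines: drkte phdd fwz pvtgh auz nnw zmig
Hunk 4: at line 1 remove [fwz,pvtgh,auz] add [nvfi,hpdyy,jin] -> 7 lines: drkte phdd nvfi hpdyy jin nnw zmig
Hunk 5: at line 2 remove [hpdyy,jin] add [rkepf,dwbp] -> 7 lines: drkte phdd nvfi rkepf dwbp nnw zmig
Hunk 6: at line 1 remove [phdd] add [yltlr,tld,tmg] -> 9 lines: drkte yltlr tld tmg nvfi rkepf dwbp nnw zmig
Final line count: 9

Answer: 9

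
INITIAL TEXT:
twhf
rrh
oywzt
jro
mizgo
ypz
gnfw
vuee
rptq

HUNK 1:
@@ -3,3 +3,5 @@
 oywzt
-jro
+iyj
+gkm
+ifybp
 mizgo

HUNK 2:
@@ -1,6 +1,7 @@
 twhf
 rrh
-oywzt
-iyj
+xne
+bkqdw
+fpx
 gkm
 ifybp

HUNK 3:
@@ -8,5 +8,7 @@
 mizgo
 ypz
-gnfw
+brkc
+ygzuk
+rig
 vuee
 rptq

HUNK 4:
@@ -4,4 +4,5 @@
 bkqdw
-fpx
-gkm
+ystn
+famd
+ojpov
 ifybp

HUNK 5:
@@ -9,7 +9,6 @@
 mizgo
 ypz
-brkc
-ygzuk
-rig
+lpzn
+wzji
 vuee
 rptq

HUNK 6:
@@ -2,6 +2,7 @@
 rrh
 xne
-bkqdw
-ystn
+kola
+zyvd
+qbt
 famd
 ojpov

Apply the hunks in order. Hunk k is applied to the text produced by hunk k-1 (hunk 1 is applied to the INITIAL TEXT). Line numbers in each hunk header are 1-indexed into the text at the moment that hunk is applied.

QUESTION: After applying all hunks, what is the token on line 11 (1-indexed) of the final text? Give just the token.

Hunk 1: at line 3 remove [jro] add [iyj,gkm,ifybp] -> 11 lines: twhf rrh oywzt iyj gkm ifybp mizgo ypz gnfw vuee rptq
Hunk 2: at line 1 remove [oywzt,iyj] add [xne,bkqdw,fpx] -> 12 lines: twhf rrh xne bkqdw fpx gkm ifybp mizgo ypz gnfw vuee rptq
Hunk 3: at line 8 remove [gnfw] add [brkc,ygzuk,rig] -> 14 lines: twhf rrh xne bkqdw fpx gkm ifybp mizgo ypz brkc ygzuk rig vuee rptq
Hunk 4: at line 4 remove [fpx,gkm] add [ystn,famd,ojpov] -> 15 lines: twhf rrh xne bkqdw ystn famd ojpov ifybp mizgo ypz brkc ygzuk rig vuee rptq
Hunk 5: at line 9 remove [brkc,ygzuk,rig] add [lpzn,wzji] -> 14 lines: twhf rrh xne bkqdw ystn famd ojpov ifybp mizgo ypz lpzn wzji vuee rptq
Hunk 6: at line 2 remove [bkqdw,ystn] add [kola,zyvd,qbt] -> 15 lines: twhf rrh xne kola zyvd qbt famd ojpov ifybp mizgo ypz lpzn wzji vuee rptq
Final line 11: ypz

Answer: ypz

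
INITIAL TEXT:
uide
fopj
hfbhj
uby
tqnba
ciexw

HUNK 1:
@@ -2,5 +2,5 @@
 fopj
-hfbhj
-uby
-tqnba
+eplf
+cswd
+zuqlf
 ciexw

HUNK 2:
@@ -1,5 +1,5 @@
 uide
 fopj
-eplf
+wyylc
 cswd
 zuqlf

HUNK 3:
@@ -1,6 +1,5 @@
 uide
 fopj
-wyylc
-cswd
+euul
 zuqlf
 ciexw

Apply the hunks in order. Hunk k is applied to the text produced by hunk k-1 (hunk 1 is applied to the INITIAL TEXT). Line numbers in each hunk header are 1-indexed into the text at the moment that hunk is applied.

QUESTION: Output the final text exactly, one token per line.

Hunk 1: at line 2 remove [hfbhj,uby,tqnba] add [eplf,cswd,zuqlf] -> 6 lines: uide fopj eplf cswd zuqlf ciexw
Hunk 2: at line 1 remove [eplf] add [wyylc] -> 6 lines: uide fopj wyylc cswd zuqlf ciexw
Hunk 3: at line 1 remove [wyylc,cswd] add [euul] -> 5 lines: uide fopj euul zuqlf ciexw

Answer: uide
fopj
euul
zuqlf
ciexw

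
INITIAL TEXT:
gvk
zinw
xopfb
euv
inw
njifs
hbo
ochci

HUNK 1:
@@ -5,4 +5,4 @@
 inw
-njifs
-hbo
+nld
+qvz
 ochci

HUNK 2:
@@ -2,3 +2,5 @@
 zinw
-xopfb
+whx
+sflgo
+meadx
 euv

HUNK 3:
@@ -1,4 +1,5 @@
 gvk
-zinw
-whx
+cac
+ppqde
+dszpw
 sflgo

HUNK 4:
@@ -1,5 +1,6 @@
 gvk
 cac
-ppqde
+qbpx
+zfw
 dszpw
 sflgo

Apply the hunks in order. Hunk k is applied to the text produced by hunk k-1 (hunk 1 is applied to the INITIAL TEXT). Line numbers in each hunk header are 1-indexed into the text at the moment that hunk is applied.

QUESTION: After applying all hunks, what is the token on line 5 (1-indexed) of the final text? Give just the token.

Hunk 1: at line 5 remove [njifs,hbo] add [nld,qvz] -> 8 lines: gvk zinw xopfb euv inw nld qvz ochci
Hunk 2: at line 2 remove [xopfb] add [whx,sflgo,meadx] -> 10 lines: gvk zinw whx sflgo meadx euv inw nld qvz ochci
Hunk 3: at line 1 remove [zinw,whx] add [cac,ppqde,dszpw] -> 11 lines: gvk cac ppqde dszpw sflgo meadx euv inw nld qvz ochci
Hunk 4: at line 1 remove [ppqde] add [qbpx,zfw] -> 12 lines: gvk cac qbpx zfw dszpw sflgo meadx euv inw nld qvz ochci
Final line 5: dszpw

Answer: dszpw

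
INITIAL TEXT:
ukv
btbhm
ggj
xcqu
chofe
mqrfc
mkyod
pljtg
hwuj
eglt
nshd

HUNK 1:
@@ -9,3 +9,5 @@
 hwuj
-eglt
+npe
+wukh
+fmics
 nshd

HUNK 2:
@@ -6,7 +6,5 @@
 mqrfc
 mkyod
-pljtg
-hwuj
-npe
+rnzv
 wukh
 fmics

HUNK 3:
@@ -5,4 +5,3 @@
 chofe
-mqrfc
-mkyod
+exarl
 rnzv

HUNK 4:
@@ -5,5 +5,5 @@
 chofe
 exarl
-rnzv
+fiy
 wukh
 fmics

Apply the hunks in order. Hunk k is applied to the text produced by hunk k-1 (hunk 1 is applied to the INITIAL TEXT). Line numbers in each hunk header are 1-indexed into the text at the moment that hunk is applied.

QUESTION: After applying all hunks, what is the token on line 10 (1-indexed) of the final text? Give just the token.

Hunk 1: at line 9 remove [eglt] add [npe,wukh,fmics] -> 13 lines: ukv btbhm ggj xcqu chofe mqrfc mkyod pljtg hwuj npe wukh fmics nshd
Hunk 2: at line 6 remove [pljtg,hwuj,npe] add [rnzv] -> 11 lines: ukv btbhm ggj xcqu chofe mqrfc mkyod rnzv wukh fmics nshd
Hunk 3: at line 5 remove [mqrfc,mkyod] add [exarl] -> 10 lines: ukv btbhm ggj xcqu chofe exarl rnzv wukh fmics nshd
Hunk 4: at line 5 remove [rnzv] add [fiy] -> 10 lines: ukv btbhm ggj xcqu chofe exarl fiy wukh fmics nshd
Final line 10: nshd

Answer: nshd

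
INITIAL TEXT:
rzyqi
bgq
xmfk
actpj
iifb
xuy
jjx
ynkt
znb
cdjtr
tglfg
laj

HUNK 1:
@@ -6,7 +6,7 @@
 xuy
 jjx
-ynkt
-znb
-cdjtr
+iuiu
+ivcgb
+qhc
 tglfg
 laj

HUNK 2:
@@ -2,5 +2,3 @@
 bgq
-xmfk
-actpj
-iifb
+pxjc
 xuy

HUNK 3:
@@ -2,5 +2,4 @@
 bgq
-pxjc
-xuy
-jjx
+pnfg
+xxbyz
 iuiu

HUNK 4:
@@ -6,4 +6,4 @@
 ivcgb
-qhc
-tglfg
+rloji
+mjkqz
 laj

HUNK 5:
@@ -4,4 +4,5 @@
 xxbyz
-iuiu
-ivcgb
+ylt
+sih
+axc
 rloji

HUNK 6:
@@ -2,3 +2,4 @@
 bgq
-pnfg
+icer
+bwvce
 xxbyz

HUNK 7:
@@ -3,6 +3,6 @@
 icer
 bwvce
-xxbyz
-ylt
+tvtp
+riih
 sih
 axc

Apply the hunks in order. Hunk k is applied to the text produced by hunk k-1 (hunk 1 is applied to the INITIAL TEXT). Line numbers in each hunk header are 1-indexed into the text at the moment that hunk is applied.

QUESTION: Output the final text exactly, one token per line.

Hunk 1: at line 6 remove [ynkt,znb,cdjtr] add [iuiu,ivcgb,qhc] -> 12 lines: rzyqi bgq xmfk actpj iifb xuy jjx iuiu ivcgb qhc tglfg laj
Hunk 2: at line 2 remove [xmfk,actpj,iifb] add [pxjc] -> 10 lines: rzyqi bgq pxjc xuy jjx iuiu ivcgb qhc tglfg laj
Hunk 3: at line 2 remove [pxjc,xuy,jjx] add [pnfg,xxbyz] -> 9 lines: rzyqi bgq pnfg xxbyz iuiu ivcgb qhc tglfg laj
Hunk 4: at line 6 remove [qhc,tglfg] add [rloji,mjkqz] -> 9 lines: rzyqi bgq pnfg xxbyz iuiu ivcgb rloji mjkqz laj
Hunk 5: at line 4 remove [iuiu,ivcgb] add [ylt,sih,axc] -> 10 lines: rzyqi bgq pnfg xxbyz ylt sih axc rloji mjkqz laj
Hunk 6: at line 2 remove [pnfg] add [icer,bwvce] -> 11 lines: rzyqi bgq icer bwvce xxbyz ylt sih axc rloji mjkqz laj
Hunk 7: at line 3 remove [xxbyz,ylt] add [tvtp,riih] -> 11 lines: rzyqi bgq icer bwvce tvtp riih sih axc rloji mjkqz laj

Answer: rzyqi
bgq
icer
bwvce
tvtp
riih
sih
axc
rloji
mjkqz
laj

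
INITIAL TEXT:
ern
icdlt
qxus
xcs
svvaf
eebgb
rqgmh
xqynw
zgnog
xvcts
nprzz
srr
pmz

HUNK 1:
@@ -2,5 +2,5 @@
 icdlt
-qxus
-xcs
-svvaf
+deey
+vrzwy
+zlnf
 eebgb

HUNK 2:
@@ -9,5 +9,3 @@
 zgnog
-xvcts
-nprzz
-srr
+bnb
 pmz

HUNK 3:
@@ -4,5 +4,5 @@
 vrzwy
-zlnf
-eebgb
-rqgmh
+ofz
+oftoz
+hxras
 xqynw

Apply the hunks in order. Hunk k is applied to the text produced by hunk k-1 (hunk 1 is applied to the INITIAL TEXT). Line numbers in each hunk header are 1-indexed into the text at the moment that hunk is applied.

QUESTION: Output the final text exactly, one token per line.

Hunk 1: at line 2 remove [qxus,xcs,svvaf] add [deey,vrzwy,zlnf] -> 13 lines: ern icdlt deey vrzwy zlnf eebgb rqgmh xqynw zgnog xvcts nprzz srr pmz
Hunk 2: at line 9 remove [xvcts,nprzz,srr] add [bnb] -> 11 lines: ern icdlt deey vrzwy zlnf eebgb rqgmh xqynw zgnog bnb pmz
Hunk 3: at line 4 remove [zlnf,eebgb,rqgmh] add [ofz,oftoz,hxras] -> 11 lines: ern icdlt deey vrzwy ofz oftoz hxras xqynw zgnog bnb pmz

Answer: ern
icdlt
deey
vrzwy
ofz
oftoz
hxras
xqynw
zgnog
bnb
pmz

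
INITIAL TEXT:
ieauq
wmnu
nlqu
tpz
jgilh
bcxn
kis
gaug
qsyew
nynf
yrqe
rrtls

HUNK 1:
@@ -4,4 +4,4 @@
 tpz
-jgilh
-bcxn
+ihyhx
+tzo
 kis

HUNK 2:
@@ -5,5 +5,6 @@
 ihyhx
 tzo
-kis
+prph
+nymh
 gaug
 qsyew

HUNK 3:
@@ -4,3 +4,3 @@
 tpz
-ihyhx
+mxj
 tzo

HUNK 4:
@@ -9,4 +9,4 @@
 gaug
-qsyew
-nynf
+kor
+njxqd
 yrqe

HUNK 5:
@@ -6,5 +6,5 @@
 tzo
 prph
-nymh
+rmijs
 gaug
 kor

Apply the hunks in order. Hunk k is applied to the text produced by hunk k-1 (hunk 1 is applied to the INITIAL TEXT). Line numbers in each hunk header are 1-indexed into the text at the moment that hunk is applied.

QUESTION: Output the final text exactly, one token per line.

Answer: ieauq
wmnu
nlqu
tpz
mxj
tzo
prph
rmijs
gaug
kor
njxqd
yrqe
rrtls

Derivation:
Hunk 1: at line 4 remove [jgilh,bcxn] add [ihyhx,tzo] -> 12 lines: ieauq wmnu nlqu tpz ihyhx tzo kis gaug qsyew nynf yrqe rrtls
Hunk 2: at line 5 remove [kis] add [prph,nymh] -> 13 lines: ieauq wmnu nlqu tpz ihyhx tzo prph nymh gaug qsyew nynf yrqe rrtls
Hunk 3: at line 4 remove [ihyhx] add [mxj] -> 13 lines: ieauq wmnu nlqu tpz mxj tzo prph nymh gaug qsyew nynf yrqe rrtls
Hunk 4: at line 9 remove [qsyew,nynf] add [kor,njxqd] -> 13 lines: ieauq wmnu nlqu tpz mxj tzo prph nymh gaug kor njxqd yrqe rrtls
Hunk 5: at line 6 remove [nymh] add [rmijs] -> 13 lines: ieauq wmnu nlqu tpz mxj tzo prph rmijs gaug kor njxqd yrqe rrtls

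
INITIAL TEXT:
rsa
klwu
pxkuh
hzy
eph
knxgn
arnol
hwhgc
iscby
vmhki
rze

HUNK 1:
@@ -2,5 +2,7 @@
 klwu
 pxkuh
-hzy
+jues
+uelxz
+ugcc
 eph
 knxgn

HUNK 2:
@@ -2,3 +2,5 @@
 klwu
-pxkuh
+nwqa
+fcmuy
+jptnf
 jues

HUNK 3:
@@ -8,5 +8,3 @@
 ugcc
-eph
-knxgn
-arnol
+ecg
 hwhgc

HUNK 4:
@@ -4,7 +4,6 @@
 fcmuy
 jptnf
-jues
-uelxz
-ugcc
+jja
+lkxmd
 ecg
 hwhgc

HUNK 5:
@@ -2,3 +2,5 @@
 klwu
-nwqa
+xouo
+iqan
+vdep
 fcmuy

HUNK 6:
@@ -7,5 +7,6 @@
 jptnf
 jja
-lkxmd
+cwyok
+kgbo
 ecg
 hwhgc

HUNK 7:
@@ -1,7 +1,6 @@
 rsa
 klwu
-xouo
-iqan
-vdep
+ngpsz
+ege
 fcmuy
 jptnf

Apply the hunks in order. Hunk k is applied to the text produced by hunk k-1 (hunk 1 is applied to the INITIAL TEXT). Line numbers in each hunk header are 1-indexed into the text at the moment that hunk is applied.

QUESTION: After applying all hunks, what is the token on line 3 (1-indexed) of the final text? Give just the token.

Answer: ngpsz

Derivation:
Hunk 1: at line 2 remove [hzy] add [jues,uelxz,ugcc] -> 13 lines: rsa klwu pxkuh jues uelxz ugcc eph knxgn arnol hwhgc iscby vmhki rze
Hunk 2: at line 2 remove [pxkuh] add [nwqa,fcmuy,jptnf] -> 15 lines: rsa klwu nwqa fcmuy jptnf jues uelxz ugcc eph knxgn arnol hwhgc iscby vmhki rze
Hunk 3: at line 8 remove [eph,knxgn,arnol] add [ecg] -> 13 lines: rsa klwu nwqa fcmuy jptnf jues uelxz ugcc ecg hwhgc iscby vmhki rze
Hunk 4: at line 4 remove [jues,uelxz,ugcc] add [jja,lkxmd] -> 12 lines: rsa klwu nwqa fcmuy jptnf jja lkxmd ecg hwhgc iscby vmhki rze
Hunk 5: at line 2 remove [nwqa] add [xouo,iqan,vdep] -> 14 lines: rsa klwu xouo iqan vdep fcmuy jptnf jja lkxmd ecg hwhgc iscby vmhki rze
Hunk 6: at line 7 remove [lkxmd] add [cwyok,kgbo] -> 15 lines: rsa klwu xouo iqan vdep fcmuy jptnf jja cwyok kgbo ecg hwhgc iscby vmhki rze
Hunk 7: at line 1 remove [xouo,iqan,vdep] add [ngpsz,ege] -> 14 lines: rsa klwu ngpsz ege fcmuy jptnf jja cwyok kgbo ecg hwhgc iscby vmhki rze
Final line 3: ngpsz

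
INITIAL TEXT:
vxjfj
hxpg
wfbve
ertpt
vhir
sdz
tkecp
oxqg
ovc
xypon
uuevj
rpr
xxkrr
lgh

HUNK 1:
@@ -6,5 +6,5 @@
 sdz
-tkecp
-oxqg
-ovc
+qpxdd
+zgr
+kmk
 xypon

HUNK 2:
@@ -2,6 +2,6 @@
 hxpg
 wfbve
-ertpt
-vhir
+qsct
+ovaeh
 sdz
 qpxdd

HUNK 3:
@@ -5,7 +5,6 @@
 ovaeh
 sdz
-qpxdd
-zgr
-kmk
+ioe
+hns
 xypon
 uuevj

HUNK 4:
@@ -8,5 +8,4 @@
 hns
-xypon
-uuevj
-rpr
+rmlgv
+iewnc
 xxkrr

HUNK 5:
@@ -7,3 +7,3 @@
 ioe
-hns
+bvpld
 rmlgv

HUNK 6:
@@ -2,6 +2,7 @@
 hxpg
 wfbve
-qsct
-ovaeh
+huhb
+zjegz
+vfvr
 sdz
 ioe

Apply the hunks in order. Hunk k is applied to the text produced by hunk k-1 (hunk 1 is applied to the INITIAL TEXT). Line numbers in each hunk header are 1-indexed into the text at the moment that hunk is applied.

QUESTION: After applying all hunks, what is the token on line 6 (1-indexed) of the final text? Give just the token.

Answer: vfvr

Derivation:
Hunk 1: at line 6 remove [tkecp,oxqg,ovc] add [qpxdd,zgr,kmk] -> 14 lines: vxjfj hxpg wfbve ertpt vhir sdz qpxdd zgr kmk xypon uuevj rpr xxkrr lgh
Hunk 2: at line 2 remove [ertpt,vhir] add [qsct,ovaeh] -> 14 lines: vxjfj hxpg wfbve qsct ovaeh sdz qpxdd zgr kmk xypon uuevj rpr xxkrr lgh
Hunk 3: at line 5 remove [qpxdd,zgr,kmk] add [ioe,hns] -> 13 lines: vxjfj hxpg wfbve qsct ovaeh sdz ioe hns xypon uuevj rpr xxkrr lgh
Hunk 4: at line 8 remove [xypon,uuevj,rpr] add [rmlgv,iewnc] -> 12 lines: vxjfj hxpg wfbve qsct ovaeh sdz ioe hns rmlgv iewnc xxkrr lgh
Hunk 5: at line 7 remove [hns] add [bvpld] -> 12 lines: vxjfj hxpg wfbve qsct ovaeh sdz ioe bvpld rmlgv iewnc xxkrr lgh
Hunk 6: at line 2 remove [qsct,ovaeh] add [huhb,zjegz,vfvr] -> 13 lines: vxjfj hxpg wfbve huhb zjegz vfvr sdz ioe bvpld rmlgv iewnc xxkrr lgh
Final line 6: vfvr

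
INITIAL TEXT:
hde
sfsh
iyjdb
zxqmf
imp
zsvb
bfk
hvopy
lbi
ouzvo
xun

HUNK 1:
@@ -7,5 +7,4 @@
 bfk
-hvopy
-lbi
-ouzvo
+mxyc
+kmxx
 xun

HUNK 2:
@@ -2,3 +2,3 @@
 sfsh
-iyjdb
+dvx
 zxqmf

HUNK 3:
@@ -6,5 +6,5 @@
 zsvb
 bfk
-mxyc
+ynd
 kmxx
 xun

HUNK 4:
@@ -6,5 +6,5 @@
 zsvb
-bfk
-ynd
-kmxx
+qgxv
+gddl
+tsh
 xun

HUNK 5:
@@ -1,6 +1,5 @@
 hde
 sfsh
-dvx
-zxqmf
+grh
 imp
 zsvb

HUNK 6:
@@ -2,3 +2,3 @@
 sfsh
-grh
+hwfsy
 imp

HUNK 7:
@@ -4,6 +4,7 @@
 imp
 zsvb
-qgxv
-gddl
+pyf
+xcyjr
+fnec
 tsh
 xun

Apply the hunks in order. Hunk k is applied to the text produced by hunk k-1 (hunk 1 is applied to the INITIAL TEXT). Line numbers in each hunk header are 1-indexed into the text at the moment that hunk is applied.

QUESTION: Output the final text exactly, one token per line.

Answer: hde
sfsh
hwfsy
imp
zsvb
pyf
xcyjr
fnec
tsh
xun

Derivation:
Hunk 1: at line 7 remove [hvopy,lbi,ouzvo] add [mxyc,kmxx] -> 10 lines: hde sfsh iyjdb zxqmf imp zsvb bfk mxyc kmxx xun
Hunk 2: at line 2 remove [iyjdb] add [dvx] -> 10 lines: hde sfsh dvx zxqmf imp zsvb bfk mxyc kmxx xun
Hunk 3: at line 6 remove [mxyc] add [ynd] -> 10 lines: hde sfsh dvx zxqmf imp zsvb bfk ynd kmxx xun
Hunk 4: at line 6 remove [bfk,ynd,kmxx] add [qgxv,gddl,tsh] -> 10 lines: hde sfsh dvx zxqmf imp zsvb qgxv gddl tsh xun
Hunk 5: at line 1 remove [dvx,zxqmf] add [grh] -> 9 lines: hde sfsh grh imp zsvb qgxv gddl tsh xun
Hunk 6: at line 2 remove [grh] add [hwfsy] -> 9 lines: hde sfsh hwfsy imp zsvb qgxv gddl tsh xun
Hunk 7: at line 4 remove [qgxv,gddl] add [pyf,xcyjr,fnec] -> 10 lines: hde sfsh hwfsy imp zsvb pyf xcyjr fnec tsh xun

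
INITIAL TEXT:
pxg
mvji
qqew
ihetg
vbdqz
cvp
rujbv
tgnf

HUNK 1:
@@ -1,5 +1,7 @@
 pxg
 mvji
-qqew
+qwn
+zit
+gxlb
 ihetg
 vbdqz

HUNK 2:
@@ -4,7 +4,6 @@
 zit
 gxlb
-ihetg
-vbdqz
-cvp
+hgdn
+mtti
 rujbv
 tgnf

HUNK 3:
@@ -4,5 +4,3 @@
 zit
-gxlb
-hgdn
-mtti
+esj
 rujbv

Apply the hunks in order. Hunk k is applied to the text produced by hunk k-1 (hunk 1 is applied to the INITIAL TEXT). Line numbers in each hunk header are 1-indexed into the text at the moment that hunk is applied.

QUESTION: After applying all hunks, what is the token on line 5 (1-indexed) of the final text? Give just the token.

Answer: esj

Derivation:
Hunk 1: at line 1 remove [qqew] add [qwn,zit,gxlb] -> 10 lines: pxg mvji qwn zit gxlb ihetg vbdqz cvp rujbv tgnf
Hunk 2: at line 4 remove [ihetg,vbdqz,cvp] add [hgdn,mtti] -> 9 lines: pxg mvji qwn zit gxlb hgdn mtti rujbv tgnf
Hunk 3: at line 4 remove [gxlb,hgdn,mtti] add [esj] -> 7 lines: pxg mvji qwn zit esj rujbv tgnf
Final line 5: esj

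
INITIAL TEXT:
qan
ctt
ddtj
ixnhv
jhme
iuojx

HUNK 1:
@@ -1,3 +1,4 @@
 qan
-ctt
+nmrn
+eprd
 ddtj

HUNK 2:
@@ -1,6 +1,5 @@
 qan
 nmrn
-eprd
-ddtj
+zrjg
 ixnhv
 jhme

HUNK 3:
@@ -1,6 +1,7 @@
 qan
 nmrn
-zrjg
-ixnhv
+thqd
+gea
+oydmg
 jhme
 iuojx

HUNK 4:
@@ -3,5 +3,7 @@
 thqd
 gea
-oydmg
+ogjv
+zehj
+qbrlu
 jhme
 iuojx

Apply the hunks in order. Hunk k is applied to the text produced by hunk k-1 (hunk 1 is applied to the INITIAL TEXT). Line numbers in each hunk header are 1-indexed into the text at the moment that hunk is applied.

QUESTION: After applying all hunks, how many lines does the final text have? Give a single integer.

Answer: 9

Derivation:
Hunk 1: at line 1 remove [ctt] add [nmrn,eprd] -> 7 lines: qan nmrn eprd ddtj ixnhv jhme iuojx
Hunk 2: at line 1 remove [eprd,ddtj] add [zrjg] -> 6 lines: qan nmrn zrjg ixnhv jhme iuojx
Hunk 3: at line 1 remove [zrjg,ixnhv] add [thqd,gea,oydmg] -> 7 lines: qan nmrn thqd gea oydmg jhme iuojx
Hunk 4: at line 3 remove [oydmg] add [ogjv,zehj,qbrlu] -> 9 lines: qan nmrn thqd gea ogjv zehj qbrlu jhme iuojx
Final line count: 9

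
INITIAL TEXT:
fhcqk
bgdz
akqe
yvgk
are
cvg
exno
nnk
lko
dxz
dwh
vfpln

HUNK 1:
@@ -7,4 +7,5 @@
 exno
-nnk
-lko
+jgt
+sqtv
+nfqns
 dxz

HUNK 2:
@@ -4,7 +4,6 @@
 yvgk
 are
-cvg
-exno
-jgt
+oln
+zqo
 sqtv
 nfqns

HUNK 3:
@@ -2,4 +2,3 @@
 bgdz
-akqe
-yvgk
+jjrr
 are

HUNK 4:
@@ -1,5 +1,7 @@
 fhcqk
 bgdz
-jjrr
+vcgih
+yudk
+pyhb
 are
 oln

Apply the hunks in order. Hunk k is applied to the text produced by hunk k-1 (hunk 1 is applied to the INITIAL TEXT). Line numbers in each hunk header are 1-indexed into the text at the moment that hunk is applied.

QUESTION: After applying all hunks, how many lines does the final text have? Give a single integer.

Answer: 13

Derivation:
Hunk 1: at line 7 remove [nnk,lko] add [jgt,sqtv,nfqns] -> 13 lines: fhcqk bgdz akqe yvgk are cvg exno jgt sqtv nfqns dxz dwh vfpln
Hunk 2: at line 4 remove [cvg,exno,jgt] add [oln,zqo] -> 12 lines: fhcqk bgdz akqe yvgk are oln zqo sqtv nfqns dxz dwh vfpln
Hunk 3: at line 2 remove [akqe,yvgk] add [jjrr] -> 11 lines: fhcqk bgdz jjrr are oln zqo sqtv nfqns dxz dwh vfpln
Hunk 4: at line 1 remove [jjrr] add [vcgih,yudk,pyhb] -> 13 lines: fhcqk bgdz vcgih yudk pyhb are oln zqo sqtv nfqns dxz dwh vfpln
Final line count: 13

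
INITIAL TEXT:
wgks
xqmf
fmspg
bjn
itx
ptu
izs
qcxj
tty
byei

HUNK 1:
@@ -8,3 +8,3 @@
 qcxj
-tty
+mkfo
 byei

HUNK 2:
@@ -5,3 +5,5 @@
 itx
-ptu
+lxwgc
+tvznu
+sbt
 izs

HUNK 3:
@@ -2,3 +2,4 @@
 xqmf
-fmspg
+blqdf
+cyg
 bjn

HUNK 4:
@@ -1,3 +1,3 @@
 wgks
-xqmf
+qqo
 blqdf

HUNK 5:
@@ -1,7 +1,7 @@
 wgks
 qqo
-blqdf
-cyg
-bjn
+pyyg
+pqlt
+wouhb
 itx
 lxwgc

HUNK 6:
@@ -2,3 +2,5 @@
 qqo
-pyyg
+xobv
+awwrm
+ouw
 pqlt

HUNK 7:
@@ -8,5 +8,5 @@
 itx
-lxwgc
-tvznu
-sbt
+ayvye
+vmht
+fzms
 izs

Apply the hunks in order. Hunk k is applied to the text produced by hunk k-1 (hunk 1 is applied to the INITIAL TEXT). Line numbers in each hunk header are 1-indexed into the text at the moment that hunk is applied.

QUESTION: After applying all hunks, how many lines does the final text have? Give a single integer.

Hunk 1: at line 8 remove [tty] add [mkfo] -> 10 lines: wgks xqmf fmspg bjn itx ptu izs qcxj mkfo byei
Hunk 2: at line 5 remove [ptu] add [lxwgc,tvznu,sbt] -> 12 lines: wgks xqmf fmspg bjn itx lxwgc tvznu sbt izs qcxj mkfo byei
Hunk 3: at line 2 remove [fmspg] add [blqdf,cyg] -> 13 lines: wgks xqmf blqdf cyg bjn itx lxwgc tvznu sbt izs qcxj mkfo byei
Hunk 4: at line 1 remove [xqmf] add [qqo] -> 13 lines: wgks qqo blqdf cyg bjn itx lxwgc tvznu sbt izs qcxj mkfo byei
Hunk 5: at line 1 remove [blqdf,cyg,bjn] add [pyyg,pqlt,wouhb] -> 13 lines: wgks qqo pyyg pqlt wouhb itx lxwgc tvznu sbt izs qcxj mkfo byei
Hunk 6: at line 2 remove [pyyg] add [xobv,awwrm,ouw] -> 15 lines: wgks qqo xobv awwrm ouw pqlt wouhb itx lxwgc tvznu sbt izs qcxj mkfo byei
Hunk 7: at line 8 remove [lxwgc,tvznu,sbt] add [ayvye,vmht,fzms] -> 15 lines: wgks qqo xobv awwrm ouw pqlt wouhb itx ayvye vmht fzms izs qcxj mkfo byei
Final line count: 15

Answer: 15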